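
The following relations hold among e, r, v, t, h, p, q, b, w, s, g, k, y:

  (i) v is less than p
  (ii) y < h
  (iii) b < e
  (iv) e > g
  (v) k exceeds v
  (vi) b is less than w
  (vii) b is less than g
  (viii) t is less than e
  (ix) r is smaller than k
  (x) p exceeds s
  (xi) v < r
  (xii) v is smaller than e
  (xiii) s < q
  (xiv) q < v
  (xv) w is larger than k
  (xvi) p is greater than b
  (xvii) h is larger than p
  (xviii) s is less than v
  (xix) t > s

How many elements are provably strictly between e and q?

The relations place q below e. An element lies strictly between them when it is forced above q and also forced below e.
Above q: {v, p, r, k, h, w}. Below e: {b, s, t, v, g}.
Intersection: {v} — 1.

1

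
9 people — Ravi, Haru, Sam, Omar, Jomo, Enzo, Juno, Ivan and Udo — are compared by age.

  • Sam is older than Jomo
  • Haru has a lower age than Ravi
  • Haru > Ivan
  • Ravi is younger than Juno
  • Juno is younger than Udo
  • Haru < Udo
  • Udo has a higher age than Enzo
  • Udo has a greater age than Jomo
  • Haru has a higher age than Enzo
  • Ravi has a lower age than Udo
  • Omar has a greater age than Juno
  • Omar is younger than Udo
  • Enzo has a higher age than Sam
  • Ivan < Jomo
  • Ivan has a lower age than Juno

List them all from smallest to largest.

Ivan < Jomo < Sam < Enzo < Haru < Ravi < Juno < Omar < Udo

Each adjacent pair is fixed by a given relation: Ivan < Jomo; Jomo < Sam; Sam < Enzo; Enzo < Haru; Haru < Ravi; Ravi < Juno; Juno < Omar; Omar < Udo. Chaining them end to end gives the full order.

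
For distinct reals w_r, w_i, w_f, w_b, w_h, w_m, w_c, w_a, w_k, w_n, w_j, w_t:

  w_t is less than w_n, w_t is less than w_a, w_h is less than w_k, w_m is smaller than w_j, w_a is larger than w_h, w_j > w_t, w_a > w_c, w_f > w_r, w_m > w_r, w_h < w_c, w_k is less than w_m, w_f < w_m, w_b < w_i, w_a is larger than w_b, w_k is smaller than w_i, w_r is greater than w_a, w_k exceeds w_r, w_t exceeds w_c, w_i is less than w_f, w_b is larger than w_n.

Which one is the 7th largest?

w_a

Piecing the relations together gives one ordering: w_h < w_c < w_t < w_n < w_b < w_a < w_r < w_k < w_i < w_f < w_m < w_j.
Counting 7 from the largest end gives w_a.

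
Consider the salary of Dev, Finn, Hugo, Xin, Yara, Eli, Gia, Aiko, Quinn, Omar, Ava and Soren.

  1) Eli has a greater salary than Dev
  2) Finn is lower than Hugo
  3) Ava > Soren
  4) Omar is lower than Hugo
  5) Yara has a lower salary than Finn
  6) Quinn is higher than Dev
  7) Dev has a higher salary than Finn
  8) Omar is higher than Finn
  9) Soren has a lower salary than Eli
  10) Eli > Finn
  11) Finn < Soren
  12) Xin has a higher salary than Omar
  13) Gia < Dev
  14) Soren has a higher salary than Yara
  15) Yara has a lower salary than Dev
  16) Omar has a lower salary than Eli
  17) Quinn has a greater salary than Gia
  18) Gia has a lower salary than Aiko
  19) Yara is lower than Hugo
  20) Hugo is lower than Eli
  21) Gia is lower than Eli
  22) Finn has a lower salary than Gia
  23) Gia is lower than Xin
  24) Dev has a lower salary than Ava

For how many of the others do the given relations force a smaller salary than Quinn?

The elements the relations force below Quinn are Yara, Finn, Gia, Dev — no chain reaches any other.
That is 4.

4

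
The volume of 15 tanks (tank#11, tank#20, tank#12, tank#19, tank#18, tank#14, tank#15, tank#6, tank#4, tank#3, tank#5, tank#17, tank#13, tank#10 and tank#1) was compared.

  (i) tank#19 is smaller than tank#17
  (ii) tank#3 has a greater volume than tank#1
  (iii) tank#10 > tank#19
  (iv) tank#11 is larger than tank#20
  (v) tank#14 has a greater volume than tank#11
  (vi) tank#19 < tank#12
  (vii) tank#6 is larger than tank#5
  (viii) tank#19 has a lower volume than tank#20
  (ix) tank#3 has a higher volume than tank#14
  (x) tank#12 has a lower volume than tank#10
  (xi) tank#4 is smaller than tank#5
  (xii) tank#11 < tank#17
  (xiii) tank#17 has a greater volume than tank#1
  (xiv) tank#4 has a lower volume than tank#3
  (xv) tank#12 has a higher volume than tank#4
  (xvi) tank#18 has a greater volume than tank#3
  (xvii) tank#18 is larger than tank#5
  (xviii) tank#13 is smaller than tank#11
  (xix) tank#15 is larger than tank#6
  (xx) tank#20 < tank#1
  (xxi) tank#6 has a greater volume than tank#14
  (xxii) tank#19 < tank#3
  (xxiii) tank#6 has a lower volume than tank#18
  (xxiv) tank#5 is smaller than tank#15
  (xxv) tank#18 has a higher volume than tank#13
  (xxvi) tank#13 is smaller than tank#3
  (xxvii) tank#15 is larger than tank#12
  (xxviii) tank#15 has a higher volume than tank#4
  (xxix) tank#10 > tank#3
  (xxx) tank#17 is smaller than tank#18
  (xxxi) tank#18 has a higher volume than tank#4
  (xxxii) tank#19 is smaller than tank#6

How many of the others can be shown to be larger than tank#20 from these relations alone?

9

Directly above tank#20: tank#11, tank#1.
One step further: tank#17, tank#14, tank#3 (5 so far).
One step further: tank#6, tank#10, tank#18 (8 so far).
One step further: tank#15 (9 so far).
No other element is forced above tank#20 by the given relations, so the count is 9.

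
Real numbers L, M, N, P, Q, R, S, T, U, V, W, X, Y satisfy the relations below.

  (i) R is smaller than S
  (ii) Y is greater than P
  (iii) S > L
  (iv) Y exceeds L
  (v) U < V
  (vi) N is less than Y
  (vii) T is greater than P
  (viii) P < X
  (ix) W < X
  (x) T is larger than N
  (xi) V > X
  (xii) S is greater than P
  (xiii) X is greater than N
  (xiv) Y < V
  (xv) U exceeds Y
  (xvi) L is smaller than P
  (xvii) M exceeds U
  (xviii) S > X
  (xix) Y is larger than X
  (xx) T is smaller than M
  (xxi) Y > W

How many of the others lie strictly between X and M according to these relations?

2

Chaining upward from X reaches: Y, U, S, V.
Chaining downward from M reaches: L, W, P, N, T, Y, U.
Strictly between X and M are those in both lists: Y, U — 2 elements.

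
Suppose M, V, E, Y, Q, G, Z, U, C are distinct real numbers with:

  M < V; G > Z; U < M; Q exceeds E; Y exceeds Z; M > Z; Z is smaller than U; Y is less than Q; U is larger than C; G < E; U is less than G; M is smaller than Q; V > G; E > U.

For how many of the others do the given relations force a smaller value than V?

From V the given relations immediately reach M, G.
From those, Z, U — 4 in total.
From those, C — 5 in total.
Nothing else is reachable below V; 5 in all.

5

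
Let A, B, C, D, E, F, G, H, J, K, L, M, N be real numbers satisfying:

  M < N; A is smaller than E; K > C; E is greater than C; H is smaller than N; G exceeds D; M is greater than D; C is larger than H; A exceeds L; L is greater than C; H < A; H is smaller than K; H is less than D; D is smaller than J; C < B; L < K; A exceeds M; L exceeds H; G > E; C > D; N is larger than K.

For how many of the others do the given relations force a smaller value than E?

From E the given relations immediately reach C, A.
From those, H, D, M, L — 6 in total.
Nothing else is reachable below E; 6 in all.

6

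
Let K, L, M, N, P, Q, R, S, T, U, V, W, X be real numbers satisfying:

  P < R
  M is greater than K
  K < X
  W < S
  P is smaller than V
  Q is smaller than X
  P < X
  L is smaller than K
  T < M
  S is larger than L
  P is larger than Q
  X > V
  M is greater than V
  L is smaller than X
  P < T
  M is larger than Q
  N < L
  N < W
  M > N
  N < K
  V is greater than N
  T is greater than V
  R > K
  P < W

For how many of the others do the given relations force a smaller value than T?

The elements the relations force below T are N, Q, P, V — no chain reaches any other.
That is 4.

4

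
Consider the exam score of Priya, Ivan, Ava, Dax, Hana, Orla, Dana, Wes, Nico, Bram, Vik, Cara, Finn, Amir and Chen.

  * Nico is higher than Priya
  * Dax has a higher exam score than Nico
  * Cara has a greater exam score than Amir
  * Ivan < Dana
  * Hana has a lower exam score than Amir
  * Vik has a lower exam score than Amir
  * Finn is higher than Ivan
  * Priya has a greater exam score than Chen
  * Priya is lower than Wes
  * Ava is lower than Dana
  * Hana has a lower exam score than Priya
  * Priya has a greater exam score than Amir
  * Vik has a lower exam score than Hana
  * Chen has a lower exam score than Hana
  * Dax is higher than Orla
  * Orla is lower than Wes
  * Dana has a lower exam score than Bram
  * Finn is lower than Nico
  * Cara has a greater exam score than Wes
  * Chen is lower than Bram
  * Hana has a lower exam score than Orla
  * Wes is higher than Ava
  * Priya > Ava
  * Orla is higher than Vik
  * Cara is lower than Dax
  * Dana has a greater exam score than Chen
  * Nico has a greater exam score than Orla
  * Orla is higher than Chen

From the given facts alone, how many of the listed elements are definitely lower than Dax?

The elements the relations force below Dax are Vik, Ava, Chen, Ivan, Hana, Amir, Finn, Priya, Orla, Wes, Nico, Cara — no chain reaches any other.
That is 12.

12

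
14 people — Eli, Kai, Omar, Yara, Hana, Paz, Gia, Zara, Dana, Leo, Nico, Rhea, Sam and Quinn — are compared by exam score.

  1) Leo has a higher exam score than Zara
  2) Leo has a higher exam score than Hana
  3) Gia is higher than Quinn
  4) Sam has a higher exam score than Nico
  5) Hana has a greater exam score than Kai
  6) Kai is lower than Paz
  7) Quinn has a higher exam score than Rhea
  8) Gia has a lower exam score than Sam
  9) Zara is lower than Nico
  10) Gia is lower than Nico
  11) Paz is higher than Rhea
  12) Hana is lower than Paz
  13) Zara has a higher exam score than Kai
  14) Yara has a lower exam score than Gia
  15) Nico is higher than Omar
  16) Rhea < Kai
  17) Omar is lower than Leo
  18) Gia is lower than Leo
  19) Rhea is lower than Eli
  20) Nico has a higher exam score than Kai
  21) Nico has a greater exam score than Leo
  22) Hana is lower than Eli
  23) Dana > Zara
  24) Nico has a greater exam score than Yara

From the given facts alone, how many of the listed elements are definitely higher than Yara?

4

The elements the relations force above Yara are Gia, Leo, Nico, Sam — no chain reaches any other.
That is 4.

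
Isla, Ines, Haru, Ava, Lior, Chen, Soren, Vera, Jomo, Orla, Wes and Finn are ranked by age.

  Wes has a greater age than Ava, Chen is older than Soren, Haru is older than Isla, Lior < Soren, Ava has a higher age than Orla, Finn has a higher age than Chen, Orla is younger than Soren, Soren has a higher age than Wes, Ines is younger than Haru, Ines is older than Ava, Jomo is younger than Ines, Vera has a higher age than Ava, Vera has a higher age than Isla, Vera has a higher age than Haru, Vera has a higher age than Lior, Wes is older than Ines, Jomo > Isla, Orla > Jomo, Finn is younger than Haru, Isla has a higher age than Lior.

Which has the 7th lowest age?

The consecutive relations fix a unique order: Lior < Isla < Jomo < Orla < Ava < Ines < Wes < Soren < Chen < Finn < Haru < Vera.
The 7th smallest is Wes.

Wes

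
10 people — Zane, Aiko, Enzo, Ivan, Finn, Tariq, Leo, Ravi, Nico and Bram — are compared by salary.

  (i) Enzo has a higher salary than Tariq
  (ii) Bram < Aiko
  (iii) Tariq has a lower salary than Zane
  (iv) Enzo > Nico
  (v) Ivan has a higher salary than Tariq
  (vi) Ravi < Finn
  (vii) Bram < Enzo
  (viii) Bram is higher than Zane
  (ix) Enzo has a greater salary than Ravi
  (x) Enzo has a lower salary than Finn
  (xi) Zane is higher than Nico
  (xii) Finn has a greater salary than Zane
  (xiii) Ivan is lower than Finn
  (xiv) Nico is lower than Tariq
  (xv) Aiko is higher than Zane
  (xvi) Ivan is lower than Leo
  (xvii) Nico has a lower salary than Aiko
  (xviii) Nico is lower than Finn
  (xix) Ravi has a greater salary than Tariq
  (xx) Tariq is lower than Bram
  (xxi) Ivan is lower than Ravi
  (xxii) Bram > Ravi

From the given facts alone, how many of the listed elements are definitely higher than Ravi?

The elements the relations force above Ravi are Bram, Enzo, Finn, Aiko — no chain reaches any other.
That is 4.

4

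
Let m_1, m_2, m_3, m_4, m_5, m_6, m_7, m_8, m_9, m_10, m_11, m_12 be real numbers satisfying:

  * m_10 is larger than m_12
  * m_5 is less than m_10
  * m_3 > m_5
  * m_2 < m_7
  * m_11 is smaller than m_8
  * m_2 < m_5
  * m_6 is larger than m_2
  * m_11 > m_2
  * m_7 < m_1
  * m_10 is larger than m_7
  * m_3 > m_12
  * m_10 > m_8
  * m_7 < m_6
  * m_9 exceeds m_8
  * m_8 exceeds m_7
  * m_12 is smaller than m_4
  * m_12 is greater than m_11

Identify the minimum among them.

m_2

m_7 is not least since m_2 < m_7; m_6 is not least since m_7 < m_6; m_5 is not least since m_2 < m_5; m_11 is not least since m_2 < m_11; m_1 is not least since m_7 < m_1; m_12 is not least since m_11 < m_12; m_8 is not least since m_7 < m_8; m_10 is not least since m_5 < m_10; m_9 is not least since m_8 < m_9; m_4 is not least since m_12 < m_4; m_3 is not least since m_12 < m_3.
Only m_2 has nothing below it, so m_2 is the minimum.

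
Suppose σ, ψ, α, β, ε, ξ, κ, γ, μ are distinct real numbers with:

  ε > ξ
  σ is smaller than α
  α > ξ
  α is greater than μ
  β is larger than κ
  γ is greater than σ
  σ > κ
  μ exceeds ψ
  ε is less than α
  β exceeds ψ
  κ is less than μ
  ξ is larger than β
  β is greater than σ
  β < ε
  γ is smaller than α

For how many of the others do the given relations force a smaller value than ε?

Directly below ε: β, ξ.
One step further: κ, σ, ψ (5 so far).
Nothing else is reachable below ε; 5 in all.

5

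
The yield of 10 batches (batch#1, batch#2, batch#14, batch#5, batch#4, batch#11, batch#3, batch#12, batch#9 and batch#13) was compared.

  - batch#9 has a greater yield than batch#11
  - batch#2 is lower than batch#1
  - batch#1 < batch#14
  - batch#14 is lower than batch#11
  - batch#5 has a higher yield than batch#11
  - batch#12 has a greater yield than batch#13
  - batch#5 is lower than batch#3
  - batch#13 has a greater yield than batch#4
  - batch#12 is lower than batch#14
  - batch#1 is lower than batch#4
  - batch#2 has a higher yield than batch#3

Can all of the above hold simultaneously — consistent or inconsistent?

We have batch#11 < batch#5 stated directly, yet also batch#5 < batch#3 < batch#2 < batch#1 < batch#4 < batch#13 < batch#12 < batch#14 < batch#11 by chaining the others — so batch#5 < batch#11. Contradiction.

inconsistent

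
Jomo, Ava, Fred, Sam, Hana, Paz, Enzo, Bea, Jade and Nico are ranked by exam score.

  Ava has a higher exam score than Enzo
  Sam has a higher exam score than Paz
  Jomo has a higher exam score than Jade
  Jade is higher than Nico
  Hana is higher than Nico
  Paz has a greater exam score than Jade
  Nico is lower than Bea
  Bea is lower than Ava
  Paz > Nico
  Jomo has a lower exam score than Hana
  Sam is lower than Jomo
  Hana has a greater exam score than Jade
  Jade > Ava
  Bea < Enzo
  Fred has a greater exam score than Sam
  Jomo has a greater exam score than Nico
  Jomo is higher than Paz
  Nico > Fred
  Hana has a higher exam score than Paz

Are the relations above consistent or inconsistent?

inconsistent

Chaining the given relations yields Fred < Nico < Bea < Enzo < Ava < Jade < Paz < Sam, so Fred < Sam. But one relation states Sam < Fred. These cannot both hold.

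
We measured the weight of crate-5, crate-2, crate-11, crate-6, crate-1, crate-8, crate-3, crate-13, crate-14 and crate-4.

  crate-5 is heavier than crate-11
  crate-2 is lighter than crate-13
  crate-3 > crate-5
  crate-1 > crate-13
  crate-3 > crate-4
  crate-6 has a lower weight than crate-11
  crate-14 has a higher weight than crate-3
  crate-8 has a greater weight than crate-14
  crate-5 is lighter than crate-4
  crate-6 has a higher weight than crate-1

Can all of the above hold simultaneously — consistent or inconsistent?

Every relation is compatible with crate-2 < crate-13 < crate-1 < crate-6 < crate-11 < crate-5 < crate-4 < crate-3 < crate-14 < crate-8; the set is consistent.

consistent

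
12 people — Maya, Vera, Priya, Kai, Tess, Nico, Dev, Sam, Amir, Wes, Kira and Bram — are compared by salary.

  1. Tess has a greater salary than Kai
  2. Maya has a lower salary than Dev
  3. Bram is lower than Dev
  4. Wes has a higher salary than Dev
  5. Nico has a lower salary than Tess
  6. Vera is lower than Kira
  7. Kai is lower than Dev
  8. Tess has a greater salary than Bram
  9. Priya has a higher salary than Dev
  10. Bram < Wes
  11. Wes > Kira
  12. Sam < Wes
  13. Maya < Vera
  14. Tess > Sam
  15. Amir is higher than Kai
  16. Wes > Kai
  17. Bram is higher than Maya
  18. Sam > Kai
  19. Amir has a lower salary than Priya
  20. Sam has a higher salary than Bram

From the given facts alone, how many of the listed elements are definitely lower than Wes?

The elements the relations force below Wes are Maya, Kai, Bram, Sam, Dev, Vera, Kira — no chain reaches any other.
That is 7.

7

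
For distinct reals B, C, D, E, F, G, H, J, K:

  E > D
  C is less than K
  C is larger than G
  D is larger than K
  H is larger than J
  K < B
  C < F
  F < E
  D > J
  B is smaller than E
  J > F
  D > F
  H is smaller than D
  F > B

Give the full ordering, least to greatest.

G < C < K < B < F < J < H < D < E

Each adjacent pair is fixed by a given relation: G < C; C < K; K < B; B < F; F < J; J < H; H < D; D < E. Chaining them end to end gives the full order.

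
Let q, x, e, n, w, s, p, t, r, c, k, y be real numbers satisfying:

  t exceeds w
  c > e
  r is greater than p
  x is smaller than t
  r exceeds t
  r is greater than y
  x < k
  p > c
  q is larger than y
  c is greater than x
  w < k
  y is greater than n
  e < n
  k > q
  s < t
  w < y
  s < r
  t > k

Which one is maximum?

Chaining downward from r: directly below it, y, s, t, p; then w, n, x, k, c; then e, q.
That covers every other element, and nothing is given above r, so r is the maximum.

r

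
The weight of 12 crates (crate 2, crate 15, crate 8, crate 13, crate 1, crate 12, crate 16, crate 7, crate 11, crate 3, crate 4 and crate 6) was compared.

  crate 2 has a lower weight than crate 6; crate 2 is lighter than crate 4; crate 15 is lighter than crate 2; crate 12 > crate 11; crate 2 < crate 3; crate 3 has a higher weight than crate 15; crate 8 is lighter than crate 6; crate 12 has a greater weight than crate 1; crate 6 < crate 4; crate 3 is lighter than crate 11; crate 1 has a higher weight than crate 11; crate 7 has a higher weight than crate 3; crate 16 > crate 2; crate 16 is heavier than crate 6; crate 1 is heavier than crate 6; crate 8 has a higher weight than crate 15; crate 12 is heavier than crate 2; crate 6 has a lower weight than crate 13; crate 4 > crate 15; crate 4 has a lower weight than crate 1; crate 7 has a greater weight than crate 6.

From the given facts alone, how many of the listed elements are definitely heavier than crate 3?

From crate 3 the given relations immediately reach crate 7, crate 11.
From those, crate 1, crate 12 — 4 in total.
Nothing else is reachable above crate 3; 4 in all.

4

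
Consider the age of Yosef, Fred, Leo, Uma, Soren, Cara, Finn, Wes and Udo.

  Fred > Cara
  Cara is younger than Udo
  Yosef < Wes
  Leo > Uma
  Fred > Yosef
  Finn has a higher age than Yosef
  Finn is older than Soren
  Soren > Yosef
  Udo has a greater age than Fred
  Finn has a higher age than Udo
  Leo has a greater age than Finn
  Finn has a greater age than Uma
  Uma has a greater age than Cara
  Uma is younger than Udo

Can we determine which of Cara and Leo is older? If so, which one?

Leo

Cara < Fred and Fred < Udo give Cara < Udo.
Then Udo < Finn extends the chain to Finn.
Then Finn < Leo extends the chain to Leo.
So Leo is older.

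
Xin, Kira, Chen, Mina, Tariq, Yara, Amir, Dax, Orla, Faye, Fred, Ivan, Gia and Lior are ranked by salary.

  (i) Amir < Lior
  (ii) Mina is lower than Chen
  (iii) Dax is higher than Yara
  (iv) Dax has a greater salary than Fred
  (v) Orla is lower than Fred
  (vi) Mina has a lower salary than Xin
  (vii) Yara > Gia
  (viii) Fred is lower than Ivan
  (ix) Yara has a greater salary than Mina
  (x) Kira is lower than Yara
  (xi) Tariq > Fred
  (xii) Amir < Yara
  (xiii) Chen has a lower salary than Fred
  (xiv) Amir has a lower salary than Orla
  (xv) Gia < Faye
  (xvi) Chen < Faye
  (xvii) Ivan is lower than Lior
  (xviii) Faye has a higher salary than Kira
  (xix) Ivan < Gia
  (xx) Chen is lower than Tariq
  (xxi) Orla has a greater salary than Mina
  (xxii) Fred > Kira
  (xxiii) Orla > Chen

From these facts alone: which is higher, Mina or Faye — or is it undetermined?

Faye

Mina < Chen and Chen < Fred give Mina < Fred.
With Fred < Ivan: Mina < Chen < Fred < Ivan.
Then Ivan < Gia extends the chain to Gia.
With Gia < Faye: Mina < Chen < Fred < Ivan < Gia < Faye.
So Faye is higher.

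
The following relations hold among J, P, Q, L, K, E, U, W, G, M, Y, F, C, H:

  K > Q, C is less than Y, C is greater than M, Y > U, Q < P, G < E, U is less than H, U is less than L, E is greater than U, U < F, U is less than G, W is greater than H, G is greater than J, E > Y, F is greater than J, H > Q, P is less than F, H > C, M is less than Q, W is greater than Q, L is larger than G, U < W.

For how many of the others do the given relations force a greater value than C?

From C the given relations immediately reach H, Y.
From those, W, E — 4 in total.
Nothing else is reachable above C; 4 in all.

4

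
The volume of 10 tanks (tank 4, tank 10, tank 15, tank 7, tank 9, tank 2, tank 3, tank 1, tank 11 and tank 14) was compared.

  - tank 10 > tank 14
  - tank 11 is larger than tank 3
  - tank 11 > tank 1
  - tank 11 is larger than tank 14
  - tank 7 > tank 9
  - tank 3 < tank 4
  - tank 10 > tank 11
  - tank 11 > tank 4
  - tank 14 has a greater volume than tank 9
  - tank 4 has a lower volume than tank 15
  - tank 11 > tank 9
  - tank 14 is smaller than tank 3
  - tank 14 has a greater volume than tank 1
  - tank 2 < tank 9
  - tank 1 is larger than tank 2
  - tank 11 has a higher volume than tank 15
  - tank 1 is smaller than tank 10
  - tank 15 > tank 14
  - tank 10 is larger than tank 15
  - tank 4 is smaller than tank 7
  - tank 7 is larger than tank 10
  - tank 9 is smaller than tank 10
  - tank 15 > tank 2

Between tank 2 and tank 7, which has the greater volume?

Following the relations from tank 2: tank 2 < tank 9 < tank 14 < tank 3 < tank 4 < tank 15 < tank 11 < tank 10 < tank 7.
So tank 2 < tank 7; tank 7 is the larger of the two.

tank 7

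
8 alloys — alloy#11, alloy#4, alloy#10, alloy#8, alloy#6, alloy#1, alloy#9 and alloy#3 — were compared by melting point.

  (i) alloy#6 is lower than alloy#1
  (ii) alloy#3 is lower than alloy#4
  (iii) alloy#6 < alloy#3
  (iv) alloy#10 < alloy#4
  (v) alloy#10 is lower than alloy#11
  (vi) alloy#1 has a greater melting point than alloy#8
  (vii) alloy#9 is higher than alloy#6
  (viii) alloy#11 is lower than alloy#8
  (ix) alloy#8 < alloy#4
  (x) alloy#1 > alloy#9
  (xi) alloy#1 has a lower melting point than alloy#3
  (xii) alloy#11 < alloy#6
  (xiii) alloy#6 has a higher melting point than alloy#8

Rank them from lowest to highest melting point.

Nothing is placed below alloy#10, so it is least; from there alloy#10 < alloy#11; alloy#11 < alloy#8; alloy#8 < alloy#6; alloy#6 < alloy#9; alloy#9 < alloy#1; alloy#1 < alloy#3; alloy#3 < alloy#4, each given directly.

alloy#10 < alloy#11 < alloy#8 < alloy#6 < alloy#9 < alloy#1 < alloy#3 < alloy#4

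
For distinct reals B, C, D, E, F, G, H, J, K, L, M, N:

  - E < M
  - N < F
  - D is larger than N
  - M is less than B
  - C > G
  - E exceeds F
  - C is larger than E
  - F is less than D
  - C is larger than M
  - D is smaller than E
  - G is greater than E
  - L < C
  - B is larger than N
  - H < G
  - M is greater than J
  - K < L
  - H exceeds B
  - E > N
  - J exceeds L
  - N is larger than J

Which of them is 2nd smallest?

The consecutive relations fix a unique order: K < L < J < N < F < D < E < M < B < H < G < C.
The 2nd smallest is L.

L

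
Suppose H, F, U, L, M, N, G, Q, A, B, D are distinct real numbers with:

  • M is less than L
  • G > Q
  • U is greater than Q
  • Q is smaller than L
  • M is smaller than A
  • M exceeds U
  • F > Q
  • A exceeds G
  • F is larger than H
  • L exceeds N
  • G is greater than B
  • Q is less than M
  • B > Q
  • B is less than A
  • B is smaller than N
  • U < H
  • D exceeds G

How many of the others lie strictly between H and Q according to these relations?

1

The relations place Q below H. An element lies strictly between them when it is forced above Q and also forced below H.
Above Q: {B, G, U, N, M, D, A, L, F}. Below H: {U}.
Intersection: {U} — 1.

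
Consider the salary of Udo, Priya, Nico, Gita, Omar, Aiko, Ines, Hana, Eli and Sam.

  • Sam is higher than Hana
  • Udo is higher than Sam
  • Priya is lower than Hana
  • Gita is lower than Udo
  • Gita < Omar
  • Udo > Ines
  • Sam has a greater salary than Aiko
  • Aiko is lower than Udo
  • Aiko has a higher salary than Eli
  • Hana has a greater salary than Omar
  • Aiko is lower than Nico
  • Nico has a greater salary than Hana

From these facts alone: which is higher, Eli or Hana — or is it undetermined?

Following every chain through Eli: above Eli we get Aiko, Sam, Nico, Udo.
Hana is not reached, and no chain runs the other way from Hana to Eli.
So the given relations leave the order of Eli and Hana undetermined.

undetermined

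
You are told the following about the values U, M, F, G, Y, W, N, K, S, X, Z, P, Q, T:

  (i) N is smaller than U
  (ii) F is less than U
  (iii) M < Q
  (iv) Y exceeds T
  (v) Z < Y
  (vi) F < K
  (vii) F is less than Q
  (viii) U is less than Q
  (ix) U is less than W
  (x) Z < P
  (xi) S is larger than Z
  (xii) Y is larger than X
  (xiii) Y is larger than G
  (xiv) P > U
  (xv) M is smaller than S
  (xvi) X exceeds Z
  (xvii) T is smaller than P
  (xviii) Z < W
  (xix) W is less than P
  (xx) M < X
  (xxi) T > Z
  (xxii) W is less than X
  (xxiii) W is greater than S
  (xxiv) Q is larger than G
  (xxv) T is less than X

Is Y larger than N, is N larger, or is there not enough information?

N < U and U < W give N < W.
With W < X: N < U < W < X.
With X < Y: N < U < W < X < Y.
So Y is larger.

Y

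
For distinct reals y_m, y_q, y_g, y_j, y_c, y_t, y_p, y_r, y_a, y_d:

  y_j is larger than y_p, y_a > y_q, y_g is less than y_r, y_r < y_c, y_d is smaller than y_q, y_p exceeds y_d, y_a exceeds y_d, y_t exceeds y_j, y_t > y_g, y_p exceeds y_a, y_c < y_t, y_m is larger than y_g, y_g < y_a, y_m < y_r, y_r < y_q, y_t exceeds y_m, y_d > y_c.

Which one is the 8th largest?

y_r

Chaining the given pairs: y_g < y_m < y_r < y_c < y_d < y_q < y_a < y_p < y_j < y_t.
Counting 8 from the largest end gives y_r.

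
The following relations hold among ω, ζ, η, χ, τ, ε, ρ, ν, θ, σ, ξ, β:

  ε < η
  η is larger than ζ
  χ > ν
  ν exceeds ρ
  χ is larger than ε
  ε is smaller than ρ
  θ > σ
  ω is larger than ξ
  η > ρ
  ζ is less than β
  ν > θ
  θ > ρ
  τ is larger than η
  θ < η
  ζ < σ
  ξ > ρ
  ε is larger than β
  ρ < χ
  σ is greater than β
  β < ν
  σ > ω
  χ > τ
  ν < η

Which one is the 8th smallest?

θ

Chaining the given pairs: ζ < β < ε < ρ < ξ < ω < σ < θ < ν < η < τ < χ.
The 8th smallest is θ.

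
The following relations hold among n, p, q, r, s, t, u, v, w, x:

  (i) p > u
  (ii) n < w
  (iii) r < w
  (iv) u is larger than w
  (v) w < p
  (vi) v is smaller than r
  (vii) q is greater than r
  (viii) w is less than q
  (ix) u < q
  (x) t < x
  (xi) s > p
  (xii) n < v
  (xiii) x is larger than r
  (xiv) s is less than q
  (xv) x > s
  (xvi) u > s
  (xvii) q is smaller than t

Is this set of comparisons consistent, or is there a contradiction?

inconsistent

We have u < p stated directly, yet also p < s < u by chaining the others — so p < u. Contradiction.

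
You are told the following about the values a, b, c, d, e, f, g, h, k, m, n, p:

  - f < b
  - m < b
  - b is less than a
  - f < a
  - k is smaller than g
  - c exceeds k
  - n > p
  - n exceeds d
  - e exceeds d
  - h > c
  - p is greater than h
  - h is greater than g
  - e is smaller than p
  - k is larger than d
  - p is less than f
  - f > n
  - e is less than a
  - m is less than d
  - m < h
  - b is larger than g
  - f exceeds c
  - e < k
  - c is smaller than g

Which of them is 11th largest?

The consecutive relations fix a unique order: m < d < e < k < c < g < h < p < n < f < b < a.
The 11th largest is d.

d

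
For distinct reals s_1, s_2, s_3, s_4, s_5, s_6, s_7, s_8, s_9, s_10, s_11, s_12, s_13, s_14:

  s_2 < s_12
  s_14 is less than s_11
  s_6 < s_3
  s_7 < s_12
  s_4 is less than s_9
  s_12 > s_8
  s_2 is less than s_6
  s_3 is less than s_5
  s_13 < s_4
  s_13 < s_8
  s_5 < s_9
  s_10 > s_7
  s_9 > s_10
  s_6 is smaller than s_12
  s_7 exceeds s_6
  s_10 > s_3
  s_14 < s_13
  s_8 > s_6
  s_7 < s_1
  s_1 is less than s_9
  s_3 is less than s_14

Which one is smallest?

s_6 is not least since s_2 < s_6; s_3 is not least since s_6 < s_3; s_7 is not least since s_6 < s_7; s_1 is not least since s_7 < s_1; s_14 is not least since s_3 < s_14; s_5 is not least since s_3 < s_5; s_13 is not least since s_14 < s_13; s_4 is not least since s_13 < s_4; s_11 is not least since s_14 < s_11; s_8 is not least since s_13 < s_8; s_10 is not least since s_3 < s_10; s_9 is not least since s_5 < s_9; s_12 is not least since s_7 < s_12.
Only s_2 has nothing below it, so s_2 is the smallest.

s_2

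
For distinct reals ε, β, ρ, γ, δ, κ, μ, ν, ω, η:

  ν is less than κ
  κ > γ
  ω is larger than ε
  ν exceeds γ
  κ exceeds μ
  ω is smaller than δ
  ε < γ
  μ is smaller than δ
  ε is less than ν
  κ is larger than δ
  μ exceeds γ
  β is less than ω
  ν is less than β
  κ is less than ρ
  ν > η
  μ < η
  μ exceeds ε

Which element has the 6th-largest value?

ν

Piecing the relations together gives one ordering: ε < γ < μ < η < ν < β < ω < δ < κ < ρ.
Counting 6 from the largest end gives ν.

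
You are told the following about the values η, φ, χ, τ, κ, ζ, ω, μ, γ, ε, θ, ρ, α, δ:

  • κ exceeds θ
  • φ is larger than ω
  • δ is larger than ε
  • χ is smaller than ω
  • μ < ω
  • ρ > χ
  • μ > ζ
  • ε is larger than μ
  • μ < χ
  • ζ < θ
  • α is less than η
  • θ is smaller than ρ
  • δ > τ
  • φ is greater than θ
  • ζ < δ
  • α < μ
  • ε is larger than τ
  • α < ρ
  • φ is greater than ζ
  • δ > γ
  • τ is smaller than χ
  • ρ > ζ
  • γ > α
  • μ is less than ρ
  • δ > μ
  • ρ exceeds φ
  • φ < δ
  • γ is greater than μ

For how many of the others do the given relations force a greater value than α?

Directly above α: η, μ, γ, ρ.
One step further: χ, ω, ε, δ (8 so far).
One step further: φ (9 so far).
No other element is forced above α by the given relations, so the count is 9.

9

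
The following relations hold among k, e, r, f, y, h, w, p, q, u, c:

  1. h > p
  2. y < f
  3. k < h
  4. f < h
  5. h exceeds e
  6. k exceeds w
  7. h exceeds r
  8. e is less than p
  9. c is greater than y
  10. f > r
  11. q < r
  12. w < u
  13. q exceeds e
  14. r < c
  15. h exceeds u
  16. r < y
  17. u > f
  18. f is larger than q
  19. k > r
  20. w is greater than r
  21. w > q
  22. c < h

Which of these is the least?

e

q is not least since e < q; r is not least since q < r; y is not least since r < y; p is not least since e < p; w is not least since r < w; f is not least since q < f; c is not least since y < c; u is not least since f < u; k is not least since w < k; h is not least since c < h.
Only e has nothing below it, so e is the least.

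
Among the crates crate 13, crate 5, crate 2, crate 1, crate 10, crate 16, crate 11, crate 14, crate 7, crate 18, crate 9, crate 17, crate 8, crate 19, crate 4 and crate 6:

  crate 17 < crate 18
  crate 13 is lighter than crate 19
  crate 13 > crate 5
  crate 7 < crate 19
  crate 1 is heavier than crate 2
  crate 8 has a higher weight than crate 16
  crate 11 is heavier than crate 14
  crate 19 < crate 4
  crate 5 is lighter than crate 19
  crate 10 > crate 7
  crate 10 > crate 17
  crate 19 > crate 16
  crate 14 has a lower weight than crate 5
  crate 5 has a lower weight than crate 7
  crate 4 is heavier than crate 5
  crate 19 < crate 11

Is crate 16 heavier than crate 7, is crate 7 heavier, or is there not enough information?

undetermined

Following every chain through crate 16: above crate 16 we get crate 19, crate 11, crate 8, crate 4.
crate 7 is not reached, and no chain runs the other way from crate 7 to crate 16.
So the given relations leave the order of crate 16 and crate 7 undetermined.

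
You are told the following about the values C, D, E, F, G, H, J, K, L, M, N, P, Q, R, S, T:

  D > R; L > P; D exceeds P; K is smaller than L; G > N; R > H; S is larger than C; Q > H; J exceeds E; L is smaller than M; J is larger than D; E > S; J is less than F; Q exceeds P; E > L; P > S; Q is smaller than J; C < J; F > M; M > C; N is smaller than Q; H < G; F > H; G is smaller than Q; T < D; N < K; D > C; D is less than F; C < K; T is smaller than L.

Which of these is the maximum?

C is not greatest since C < S; N is not greatest since N < G; S is not greatest since S < P; T is not greatest since T < L; H is not greatest since H < F; G is not greatest since G < Q; P is not greatest since P < D; Q is not greatest since Q < J; K is not greatest since K < L; L is not greatest since L < M; R is not greatest since R < D; D is not greatest since D < J; E is not greatest since E < J; M is not greatest since M < F; J is not greatest since J < F.
Only F has nothing above it, so F is the maximum.

F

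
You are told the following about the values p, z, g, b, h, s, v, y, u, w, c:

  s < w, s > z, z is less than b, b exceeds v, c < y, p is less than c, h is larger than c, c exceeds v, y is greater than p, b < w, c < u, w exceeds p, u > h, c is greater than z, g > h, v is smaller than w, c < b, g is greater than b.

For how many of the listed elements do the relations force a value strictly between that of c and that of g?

Chaining upward from c reaches: b, y, h, w, u.
Chaining downward from g reaches: v, p, z, b, h.
Strictly between c and g are those in both lists: b, h — 2 elements.

2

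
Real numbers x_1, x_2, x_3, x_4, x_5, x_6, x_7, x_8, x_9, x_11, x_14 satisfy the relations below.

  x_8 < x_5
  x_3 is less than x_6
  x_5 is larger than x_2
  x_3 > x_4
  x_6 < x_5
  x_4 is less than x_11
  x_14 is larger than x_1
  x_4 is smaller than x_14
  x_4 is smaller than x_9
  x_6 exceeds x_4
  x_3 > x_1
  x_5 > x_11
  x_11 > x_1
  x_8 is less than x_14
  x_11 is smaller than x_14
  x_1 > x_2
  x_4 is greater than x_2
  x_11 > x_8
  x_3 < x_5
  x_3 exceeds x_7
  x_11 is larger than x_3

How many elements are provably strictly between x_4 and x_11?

1

Chaining upward from x_4 reaches: x_3, x_6, x_5, x_14, x_9.
Chaining downward from x_11 reaches: x_2, x_1, x_7, x_3, x_8.
Strictly between x_4 and x_11 are those in both lists: x_3 — 1 element.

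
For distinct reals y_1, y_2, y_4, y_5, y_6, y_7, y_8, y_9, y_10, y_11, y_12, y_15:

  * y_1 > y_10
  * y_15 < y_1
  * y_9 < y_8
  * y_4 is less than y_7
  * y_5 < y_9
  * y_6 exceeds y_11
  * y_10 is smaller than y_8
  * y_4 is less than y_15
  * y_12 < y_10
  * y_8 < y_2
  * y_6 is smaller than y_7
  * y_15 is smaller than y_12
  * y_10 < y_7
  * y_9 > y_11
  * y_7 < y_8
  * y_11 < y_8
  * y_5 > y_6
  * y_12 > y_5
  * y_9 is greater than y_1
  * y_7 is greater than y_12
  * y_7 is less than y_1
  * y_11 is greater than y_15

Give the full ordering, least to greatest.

Each adjacent pair is fixed by a given relation: y_4 < y_15; y_15 < y_11; y_11 < y_6; y_6 < y_5; y_5 < y_12; y_12 < y_10; y_10 < y_7; y_7 < y_1; y_1 < y_9; y_9 < y_8; y_8 < y_2. Chaining them end to end gives the full order.

y_4 < y_15 < y_11 < y_6 < y_5 < y_12 < y_10 < y_7 < y_1 < y_9 < y_8 < y_2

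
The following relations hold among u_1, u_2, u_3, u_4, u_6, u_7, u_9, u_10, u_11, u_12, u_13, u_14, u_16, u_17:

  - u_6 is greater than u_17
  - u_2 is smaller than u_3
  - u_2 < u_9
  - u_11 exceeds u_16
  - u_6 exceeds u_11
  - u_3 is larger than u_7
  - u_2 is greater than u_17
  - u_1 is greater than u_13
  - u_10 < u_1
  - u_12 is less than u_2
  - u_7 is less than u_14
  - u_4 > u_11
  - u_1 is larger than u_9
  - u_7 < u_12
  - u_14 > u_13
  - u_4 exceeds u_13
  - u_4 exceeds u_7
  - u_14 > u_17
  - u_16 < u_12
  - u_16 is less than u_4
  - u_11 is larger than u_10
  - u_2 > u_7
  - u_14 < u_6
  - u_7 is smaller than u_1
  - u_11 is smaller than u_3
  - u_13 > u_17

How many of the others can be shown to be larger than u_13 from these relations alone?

4

Directly above u_13: u_14, u_1, u_4.
One step further: u_6 (4 so far).
Nothing else is reachable above u_13; 4 in all.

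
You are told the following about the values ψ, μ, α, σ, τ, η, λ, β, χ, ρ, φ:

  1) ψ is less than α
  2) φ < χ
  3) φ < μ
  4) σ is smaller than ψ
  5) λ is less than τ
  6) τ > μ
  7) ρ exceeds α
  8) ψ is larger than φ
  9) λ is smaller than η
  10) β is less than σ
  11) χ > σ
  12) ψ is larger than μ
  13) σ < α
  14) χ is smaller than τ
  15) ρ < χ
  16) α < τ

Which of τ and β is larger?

Following the relations from β: β < σ < α < ρ < χ < τ.
So β < τ; τ is the larger of the two.

τ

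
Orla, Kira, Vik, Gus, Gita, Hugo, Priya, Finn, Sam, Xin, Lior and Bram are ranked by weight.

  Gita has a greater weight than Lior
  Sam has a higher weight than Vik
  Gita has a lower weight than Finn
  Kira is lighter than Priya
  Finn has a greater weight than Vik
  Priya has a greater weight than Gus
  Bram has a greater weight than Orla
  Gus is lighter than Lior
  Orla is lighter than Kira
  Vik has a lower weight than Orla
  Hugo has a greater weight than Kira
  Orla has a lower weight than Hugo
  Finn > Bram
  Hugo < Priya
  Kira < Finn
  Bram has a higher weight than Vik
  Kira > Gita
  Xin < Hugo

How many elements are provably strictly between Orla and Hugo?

1

Chaining upward from Orla reaches: Bram, Kira, Priya, Finn.
Chaining downward from Hugo reaches: Xin, Vik, Gus, Lior, Gita, Kira.
Strictly between Orla and Hugo are those in both lists: Kira — 1 element.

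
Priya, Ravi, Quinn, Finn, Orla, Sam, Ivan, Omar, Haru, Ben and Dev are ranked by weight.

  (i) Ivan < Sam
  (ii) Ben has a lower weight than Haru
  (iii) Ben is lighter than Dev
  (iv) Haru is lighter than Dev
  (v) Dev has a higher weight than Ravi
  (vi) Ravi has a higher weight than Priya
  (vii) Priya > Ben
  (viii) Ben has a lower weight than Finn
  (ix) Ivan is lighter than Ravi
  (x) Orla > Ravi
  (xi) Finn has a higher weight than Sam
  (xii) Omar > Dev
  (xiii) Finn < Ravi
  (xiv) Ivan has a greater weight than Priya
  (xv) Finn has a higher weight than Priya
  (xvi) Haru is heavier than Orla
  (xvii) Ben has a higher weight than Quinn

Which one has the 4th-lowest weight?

Piecing the relations together gives one ordering: Quinn < Ben < Priya < Ivan < Sam < Finn < Ravi < Orla < Haru < Dev < Omar.
The 4th smallest is Ivan.

Ivan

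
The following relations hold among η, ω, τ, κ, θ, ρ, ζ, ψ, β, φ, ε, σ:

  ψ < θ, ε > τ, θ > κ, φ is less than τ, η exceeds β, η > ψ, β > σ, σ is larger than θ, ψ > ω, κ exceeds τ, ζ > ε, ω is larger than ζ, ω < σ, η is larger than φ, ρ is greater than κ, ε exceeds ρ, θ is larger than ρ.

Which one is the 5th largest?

ψ

Piecing the relations together gives one ordering: φ < τ < κ < ρ < ε < ζ < ω < ψ < θ < σ < β < η.
The 5th largest is ψ.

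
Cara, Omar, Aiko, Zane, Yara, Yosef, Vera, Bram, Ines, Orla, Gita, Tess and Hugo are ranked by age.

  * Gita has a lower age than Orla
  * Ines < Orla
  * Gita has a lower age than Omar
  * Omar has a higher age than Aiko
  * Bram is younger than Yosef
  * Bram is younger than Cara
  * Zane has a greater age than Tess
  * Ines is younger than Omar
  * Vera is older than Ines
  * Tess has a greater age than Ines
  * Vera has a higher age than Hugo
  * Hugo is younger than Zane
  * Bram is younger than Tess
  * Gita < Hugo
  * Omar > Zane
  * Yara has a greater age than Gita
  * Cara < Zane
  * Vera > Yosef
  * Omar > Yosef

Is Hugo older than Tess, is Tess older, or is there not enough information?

undetermined

Following every chain through Hugo: above Hugo we get Vera, Zane, Omar; below Hugo we get Gita.
Tess is not reached, and no chain runs the other way from Tess to Hugo.
So the given relations leave the order of Hugo and Tess undetermined.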